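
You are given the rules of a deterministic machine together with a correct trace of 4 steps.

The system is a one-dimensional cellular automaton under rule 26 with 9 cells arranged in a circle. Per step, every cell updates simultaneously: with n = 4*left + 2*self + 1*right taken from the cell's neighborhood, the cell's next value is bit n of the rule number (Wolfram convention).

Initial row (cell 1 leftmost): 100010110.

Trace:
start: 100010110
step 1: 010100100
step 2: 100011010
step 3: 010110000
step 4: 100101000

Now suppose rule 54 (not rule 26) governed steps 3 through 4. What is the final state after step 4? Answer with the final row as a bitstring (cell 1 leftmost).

001111000

(re-executing steps 3..4 under rule 54; state before step 3: 100011010)
step 3: 110100111
step 4: 001111000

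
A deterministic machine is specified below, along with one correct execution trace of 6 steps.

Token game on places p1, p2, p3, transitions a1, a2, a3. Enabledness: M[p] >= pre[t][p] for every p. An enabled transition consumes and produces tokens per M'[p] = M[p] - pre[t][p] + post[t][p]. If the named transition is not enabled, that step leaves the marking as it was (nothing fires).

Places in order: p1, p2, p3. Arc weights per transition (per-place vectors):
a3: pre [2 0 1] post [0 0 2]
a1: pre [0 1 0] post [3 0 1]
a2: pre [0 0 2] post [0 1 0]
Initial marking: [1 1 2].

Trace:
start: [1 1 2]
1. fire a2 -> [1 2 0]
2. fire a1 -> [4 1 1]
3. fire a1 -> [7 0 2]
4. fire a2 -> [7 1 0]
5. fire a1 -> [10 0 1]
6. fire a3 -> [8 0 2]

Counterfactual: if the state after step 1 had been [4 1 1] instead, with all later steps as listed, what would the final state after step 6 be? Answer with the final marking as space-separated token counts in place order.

state after step 1 := [4 1 1]
2. fire a1 -> [7 0 2]
3. fire a1 -> [7 0 2]
4. fire a2 -> [7 1 0]
5. fire a1 -> [10 0 1]
6. fire a3 -> [8 0 2]

8 0 2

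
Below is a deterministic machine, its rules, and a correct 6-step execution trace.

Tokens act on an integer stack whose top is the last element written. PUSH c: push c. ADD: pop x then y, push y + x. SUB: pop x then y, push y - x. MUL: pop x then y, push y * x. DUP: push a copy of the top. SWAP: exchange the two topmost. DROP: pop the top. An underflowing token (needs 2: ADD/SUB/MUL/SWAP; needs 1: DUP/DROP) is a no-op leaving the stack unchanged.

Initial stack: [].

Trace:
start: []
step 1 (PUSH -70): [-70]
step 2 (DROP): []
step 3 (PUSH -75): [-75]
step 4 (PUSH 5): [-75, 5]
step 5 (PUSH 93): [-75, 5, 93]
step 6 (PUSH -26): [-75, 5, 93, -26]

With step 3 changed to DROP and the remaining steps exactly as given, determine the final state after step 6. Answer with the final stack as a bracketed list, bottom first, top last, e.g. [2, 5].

[5, 93, -26]

(re-executing from step 3 with the substitution; state before step 3: [])
step 3 (DROP): []
step 4 (PUSH 5): [5]
step 5 (PUSH 93): [5, 93]
step 6 (PUSH -26): [5, 93, -26]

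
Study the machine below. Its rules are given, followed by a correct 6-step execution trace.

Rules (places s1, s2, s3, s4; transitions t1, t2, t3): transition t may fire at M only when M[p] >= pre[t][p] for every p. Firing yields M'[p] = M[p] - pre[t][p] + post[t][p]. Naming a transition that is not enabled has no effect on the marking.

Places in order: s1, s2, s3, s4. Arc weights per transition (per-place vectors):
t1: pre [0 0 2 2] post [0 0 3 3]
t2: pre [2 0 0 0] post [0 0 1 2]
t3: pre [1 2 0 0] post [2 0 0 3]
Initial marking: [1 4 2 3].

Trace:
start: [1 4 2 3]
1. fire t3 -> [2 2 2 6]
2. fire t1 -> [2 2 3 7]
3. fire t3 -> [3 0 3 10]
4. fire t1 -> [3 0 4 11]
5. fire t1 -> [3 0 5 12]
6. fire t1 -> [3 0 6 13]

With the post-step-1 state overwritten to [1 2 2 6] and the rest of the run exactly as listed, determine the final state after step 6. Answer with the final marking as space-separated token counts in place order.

state after step 1 := [1 2 2 6]
2. fire t1 -> [1 2 3 7]
3. fire t3 -> [2 0 3 10]
4. fire t1 -> [2 0 4 11]
5. fire t1 -> [2 0 5 12]
6. fire t1 -> [2 0 6 13]

2 0 6 13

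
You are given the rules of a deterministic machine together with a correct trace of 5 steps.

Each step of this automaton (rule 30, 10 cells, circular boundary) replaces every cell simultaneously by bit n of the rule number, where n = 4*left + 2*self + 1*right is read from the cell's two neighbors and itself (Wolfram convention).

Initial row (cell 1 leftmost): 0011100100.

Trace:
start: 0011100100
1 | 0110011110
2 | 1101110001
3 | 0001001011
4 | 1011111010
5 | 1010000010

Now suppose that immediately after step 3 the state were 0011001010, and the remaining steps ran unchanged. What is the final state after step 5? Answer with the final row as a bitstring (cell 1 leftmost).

0100100010

state after step 3 := 0011001010
4 | 0110111011
5 | 0100100010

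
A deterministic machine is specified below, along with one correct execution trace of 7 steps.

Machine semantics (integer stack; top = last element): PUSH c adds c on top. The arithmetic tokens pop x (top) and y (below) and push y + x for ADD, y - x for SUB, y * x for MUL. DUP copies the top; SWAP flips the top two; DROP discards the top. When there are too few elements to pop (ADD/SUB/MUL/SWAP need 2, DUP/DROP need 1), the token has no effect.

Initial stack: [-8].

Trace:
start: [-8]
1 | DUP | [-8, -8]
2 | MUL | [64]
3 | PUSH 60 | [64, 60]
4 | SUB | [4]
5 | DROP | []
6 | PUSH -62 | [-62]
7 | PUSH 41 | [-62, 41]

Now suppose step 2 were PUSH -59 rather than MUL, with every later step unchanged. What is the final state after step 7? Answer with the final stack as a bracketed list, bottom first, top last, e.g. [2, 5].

(re-executing from step 2 with the substitution; state before step 2: [-8, -8])
2 | PUSH -59 | [-8, -8, -59]
3 | PUSH 60 | [-8, -8, -59, 60]
4 | SUB | [-8, -8, -119]
5 | DROP | [-8, -8]
6 | PUSH -62 | [-8, -8, -62]
7 | PUSH 41 | [-8, -8, -62, 41]

[-8, -8, -62, 41]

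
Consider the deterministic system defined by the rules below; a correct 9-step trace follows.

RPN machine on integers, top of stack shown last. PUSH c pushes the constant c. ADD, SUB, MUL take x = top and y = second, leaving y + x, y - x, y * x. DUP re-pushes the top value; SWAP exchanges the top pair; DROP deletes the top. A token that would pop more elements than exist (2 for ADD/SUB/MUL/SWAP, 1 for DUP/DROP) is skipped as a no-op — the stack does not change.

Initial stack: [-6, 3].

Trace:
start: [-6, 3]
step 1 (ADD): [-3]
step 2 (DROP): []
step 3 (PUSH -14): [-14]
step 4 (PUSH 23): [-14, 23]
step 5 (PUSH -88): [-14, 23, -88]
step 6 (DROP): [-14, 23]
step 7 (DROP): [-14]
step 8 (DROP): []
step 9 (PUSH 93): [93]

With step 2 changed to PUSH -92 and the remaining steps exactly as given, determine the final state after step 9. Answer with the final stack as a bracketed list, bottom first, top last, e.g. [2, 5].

[-3, -92, 93]

(re-executing from step 2 with the substitution; state before step 2: [-3])
step 2 (PUSH -92): [-3, -92]
step 3 (PUSH -14): [-3, -92, -14]
step 4 (PUSH 23): [-3, -92, -14, 23]
step 5 (PUSH -88): [-3, -92, -14, 23, -88]
step 6 (DROP): [-3, -92, -14, 23]
step 7 (DROP): [-3, -92, -14]
step 8 (DROP): [-3, -92]
step 9 (PUSH 93): [-3, -92, 93]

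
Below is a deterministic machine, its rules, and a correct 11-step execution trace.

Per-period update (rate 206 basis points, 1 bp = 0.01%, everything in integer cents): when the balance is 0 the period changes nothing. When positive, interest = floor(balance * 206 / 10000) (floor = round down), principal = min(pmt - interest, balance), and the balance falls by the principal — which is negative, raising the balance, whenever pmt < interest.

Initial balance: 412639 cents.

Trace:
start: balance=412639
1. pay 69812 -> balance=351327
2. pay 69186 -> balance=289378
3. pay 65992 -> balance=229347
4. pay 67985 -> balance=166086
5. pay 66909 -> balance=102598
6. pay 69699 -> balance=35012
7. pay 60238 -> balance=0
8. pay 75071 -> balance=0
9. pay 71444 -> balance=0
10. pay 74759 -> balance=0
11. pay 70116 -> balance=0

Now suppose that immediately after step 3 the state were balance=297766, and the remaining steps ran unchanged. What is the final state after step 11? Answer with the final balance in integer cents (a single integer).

0

state after step 3 := balance=297766
4. pay 67985 -> balance=235914
5. pay 66909 -> balance=173864
6. pay 69699 -> balance=107746
7. pay 60238 -> balance=49727
8. pay 75071 -> balance=0
9. pay 71444 -> balance=0
10. pay 74759 -> balance=0
11. pay 70116 -> balance=0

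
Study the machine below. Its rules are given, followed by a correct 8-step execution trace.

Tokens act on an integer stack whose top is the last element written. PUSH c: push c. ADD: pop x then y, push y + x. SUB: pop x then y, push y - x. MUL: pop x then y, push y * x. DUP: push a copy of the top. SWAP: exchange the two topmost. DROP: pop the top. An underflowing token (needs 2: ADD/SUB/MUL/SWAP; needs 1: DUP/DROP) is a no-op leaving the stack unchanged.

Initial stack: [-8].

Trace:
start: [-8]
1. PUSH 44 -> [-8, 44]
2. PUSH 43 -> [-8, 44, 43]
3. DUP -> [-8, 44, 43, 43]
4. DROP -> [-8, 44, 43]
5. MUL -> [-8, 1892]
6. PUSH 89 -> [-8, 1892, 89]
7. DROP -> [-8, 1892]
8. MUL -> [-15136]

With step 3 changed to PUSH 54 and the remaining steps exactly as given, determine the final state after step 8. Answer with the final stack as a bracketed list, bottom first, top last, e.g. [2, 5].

(re-executing from step 3 with the substitution; state before step 3: [-8, 44, 43])
3. PUSH 54 -> [-8, 44, 43, 54]
4. DROP -> [-8, 44, 43]
5. MUL -> [-8, 1892]
6. PUSH 89 -> [-8, 1892, 89]
7. DROP -> [-8, 1892]
8. MUL -> [-15136]

[-15136]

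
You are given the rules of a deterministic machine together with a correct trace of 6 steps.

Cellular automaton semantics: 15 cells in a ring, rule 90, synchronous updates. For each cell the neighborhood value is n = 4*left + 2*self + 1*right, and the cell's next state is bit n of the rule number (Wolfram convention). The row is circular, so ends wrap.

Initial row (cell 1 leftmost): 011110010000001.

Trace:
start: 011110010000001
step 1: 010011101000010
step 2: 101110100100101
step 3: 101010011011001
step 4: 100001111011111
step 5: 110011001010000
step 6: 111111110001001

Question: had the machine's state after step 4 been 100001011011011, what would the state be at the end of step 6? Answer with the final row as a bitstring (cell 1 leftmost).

state after step 4 := 100001011011011
step 5: 110010011011010
step 6: 111101111011000

111101111011000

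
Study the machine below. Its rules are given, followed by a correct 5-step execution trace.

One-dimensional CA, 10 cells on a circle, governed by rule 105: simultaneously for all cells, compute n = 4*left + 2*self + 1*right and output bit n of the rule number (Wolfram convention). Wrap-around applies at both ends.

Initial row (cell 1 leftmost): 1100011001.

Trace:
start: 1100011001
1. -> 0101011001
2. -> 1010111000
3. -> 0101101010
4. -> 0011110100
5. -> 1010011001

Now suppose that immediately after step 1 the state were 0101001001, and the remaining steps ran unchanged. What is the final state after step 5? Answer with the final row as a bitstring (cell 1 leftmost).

1110001000

state after step 1 := 0101001001
2. -> 1010000000
3. -> 0100111110
4. -> 0000100010
5. -> 1110001000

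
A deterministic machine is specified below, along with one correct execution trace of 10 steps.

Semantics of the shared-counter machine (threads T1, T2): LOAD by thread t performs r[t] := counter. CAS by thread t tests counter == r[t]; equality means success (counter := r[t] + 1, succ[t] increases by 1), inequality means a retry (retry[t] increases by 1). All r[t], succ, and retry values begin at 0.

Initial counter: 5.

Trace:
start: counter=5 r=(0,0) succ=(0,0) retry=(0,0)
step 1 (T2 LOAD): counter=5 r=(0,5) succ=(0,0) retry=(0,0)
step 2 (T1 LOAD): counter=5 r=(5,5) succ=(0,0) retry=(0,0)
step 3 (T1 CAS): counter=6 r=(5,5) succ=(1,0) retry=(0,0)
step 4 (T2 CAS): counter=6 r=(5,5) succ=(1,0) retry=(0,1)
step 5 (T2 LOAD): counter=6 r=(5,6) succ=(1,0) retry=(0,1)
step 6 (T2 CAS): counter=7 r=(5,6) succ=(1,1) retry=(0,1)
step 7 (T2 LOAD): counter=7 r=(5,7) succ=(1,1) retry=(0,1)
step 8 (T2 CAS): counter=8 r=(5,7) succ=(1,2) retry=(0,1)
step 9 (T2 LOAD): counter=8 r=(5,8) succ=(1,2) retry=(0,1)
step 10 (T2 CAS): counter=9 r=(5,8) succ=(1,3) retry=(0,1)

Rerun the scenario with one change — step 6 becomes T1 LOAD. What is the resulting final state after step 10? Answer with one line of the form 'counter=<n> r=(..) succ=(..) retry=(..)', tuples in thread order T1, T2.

counter=8 r=(6,7) succ=(1,2) retry=(0,1)

(re-executing from step 6 with the substitution; state before step 6: counter=6 r=(5,6) succ=(1,0) retry=(0,1))
step 6 (T1 LOAD): counter=6 r=(6,6) succ=(1,0) retry=(0,1)
step 7 (T2 LOAD): counter=6 r=(6,6) succ=(1,0) retry=(0,1)
step 8 (T2 CAS): counter=7 r=(6,6) succ=(1,1) retry=(0,1)
step 9 (T2 LOAD): counter=7 r=(6,7) succ=(1,1) retry=(0,1)
step 10 (T2 CAS): counter=8 r=(6,7) succ=(1,2) retry=(0,1)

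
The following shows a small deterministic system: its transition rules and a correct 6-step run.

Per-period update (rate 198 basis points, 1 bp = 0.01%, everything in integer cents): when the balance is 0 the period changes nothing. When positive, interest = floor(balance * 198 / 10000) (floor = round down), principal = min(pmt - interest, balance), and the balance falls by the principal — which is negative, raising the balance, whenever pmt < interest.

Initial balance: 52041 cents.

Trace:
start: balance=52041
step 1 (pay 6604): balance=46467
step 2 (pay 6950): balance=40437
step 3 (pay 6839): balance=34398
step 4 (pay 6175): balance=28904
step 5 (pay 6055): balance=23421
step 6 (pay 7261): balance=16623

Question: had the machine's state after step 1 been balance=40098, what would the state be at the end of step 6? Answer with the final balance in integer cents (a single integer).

9597

state after step 1 := balance=40098
step 2 (pay 6950): balance=33941
step 3 (pay 6839): balance=27774
step 4 (pay 6175): balance=22148
step 5 (pay 6055): balance=16531
step 6 (pay 7261): balance=9597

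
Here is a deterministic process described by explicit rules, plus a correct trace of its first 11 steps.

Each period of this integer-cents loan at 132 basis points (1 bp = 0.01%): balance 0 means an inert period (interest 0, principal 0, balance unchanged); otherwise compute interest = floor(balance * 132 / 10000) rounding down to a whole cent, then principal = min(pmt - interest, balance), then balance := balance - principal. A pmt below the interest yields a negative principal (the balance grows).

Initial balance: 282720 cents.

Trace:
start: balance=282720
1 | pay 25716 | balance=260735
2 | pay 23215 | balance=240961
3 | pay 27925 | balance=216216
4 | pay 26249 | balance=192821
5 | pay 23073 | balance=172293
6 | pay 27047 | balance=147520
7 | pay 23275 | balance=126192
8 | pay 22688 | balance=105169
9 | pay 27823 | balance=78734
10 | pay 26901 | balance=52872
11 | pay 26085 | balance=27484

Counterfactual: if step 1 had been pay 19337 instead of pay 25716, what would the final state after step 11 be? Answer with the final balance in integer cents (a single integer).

34754

(re-executing from step 1 with the substitution; state before step 1: balance=282720)
1 | pay 19337 | balance=267114
2 | pay 23215 | balance=247424
3 | pay 27925 | balance=222764
4 | pay 26249 | balance=199455
5 | pay 23073 | balance=179014
6 | pay 27047 | balance=154329
7 | pay 23275 | balance=133091
8 | pay 22688 | balance=112159
9 | pay 27823 | balance=85816
10 | pay 26901 | balance=60047
11 | pay 26085 | balance=34754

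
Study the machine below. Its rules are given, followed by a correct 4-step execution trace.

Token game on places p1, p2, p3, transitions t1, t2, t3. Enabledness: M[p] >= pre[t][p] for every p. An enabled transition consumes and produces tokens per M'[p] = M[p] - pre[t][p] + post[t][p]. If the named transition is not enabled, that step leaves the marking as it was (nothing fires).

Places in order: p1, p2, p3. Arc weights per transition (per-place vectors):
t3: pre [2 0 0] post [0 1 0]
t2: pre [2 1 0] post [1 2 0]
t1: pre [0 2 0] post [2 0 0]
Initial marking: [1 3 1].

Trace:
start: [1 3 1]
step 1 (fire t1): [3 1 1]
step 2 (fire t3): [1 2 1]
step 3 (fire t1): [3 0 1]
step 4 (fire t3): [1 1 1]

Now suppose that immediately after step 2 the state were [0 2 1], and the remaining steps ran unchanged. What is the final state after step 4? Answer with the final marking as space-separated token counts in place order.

0 1 1

state after step 2 := [0 2 1]
step 3 (fire t1): [2 0 1]
step 4 (fire t3): [0 1 1]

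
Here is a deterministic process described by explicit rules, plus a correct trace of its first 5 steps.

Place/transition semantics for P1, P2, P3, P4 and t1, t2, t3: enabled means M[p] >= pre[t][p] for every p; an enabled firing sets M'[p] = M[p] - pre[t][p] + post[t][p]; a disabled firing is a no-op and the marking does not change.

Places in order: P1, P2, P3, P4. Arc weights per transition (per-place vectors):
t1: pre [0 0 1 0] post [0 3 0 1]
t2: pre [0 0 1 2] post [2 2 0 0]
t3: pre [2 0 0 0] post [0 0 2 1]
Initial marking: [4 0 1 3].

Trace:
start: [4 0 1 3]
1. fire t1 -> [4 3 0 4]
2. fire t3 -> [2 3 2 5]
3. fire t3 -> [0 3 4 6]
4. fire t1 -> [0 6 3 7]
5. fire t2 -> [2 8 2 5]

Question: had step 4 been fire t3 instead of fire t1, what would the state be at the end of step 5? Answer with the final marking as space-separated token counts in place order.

(re-executing from step 4 with the substitution; state before step 4: [0 3 4 6])
4. fire t3 -> [0 3 4 6]
5. fire t2 -> [2 5 3 4]

2 5 3 4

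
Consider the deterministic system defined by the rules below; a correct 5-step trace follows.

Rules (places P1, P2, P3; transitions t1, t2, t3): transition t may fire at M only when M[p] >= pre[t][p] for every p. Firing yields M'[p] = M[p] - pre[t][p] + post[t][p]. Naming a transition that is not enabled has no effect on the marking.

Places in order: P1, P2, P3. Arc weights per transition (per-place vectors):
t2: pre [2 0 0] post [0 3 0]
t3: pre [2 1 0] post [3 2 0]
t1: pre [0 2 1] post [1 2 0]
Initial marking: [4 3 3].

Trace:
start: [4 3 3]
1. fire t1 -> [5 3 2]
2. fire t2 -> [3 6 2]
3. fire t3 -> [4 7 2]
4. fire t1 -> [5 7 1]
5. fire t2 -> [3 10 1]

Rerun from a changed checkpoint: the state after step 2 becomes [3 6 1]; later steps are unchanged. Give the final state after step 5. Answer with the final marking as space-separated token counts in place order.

state after step 2 := [3 6 1]
3. fire t3 -> [4 7 1]
4. fire t1 -> [5 7 0]
5. fire t2 -> [3 10 0]

3 10 0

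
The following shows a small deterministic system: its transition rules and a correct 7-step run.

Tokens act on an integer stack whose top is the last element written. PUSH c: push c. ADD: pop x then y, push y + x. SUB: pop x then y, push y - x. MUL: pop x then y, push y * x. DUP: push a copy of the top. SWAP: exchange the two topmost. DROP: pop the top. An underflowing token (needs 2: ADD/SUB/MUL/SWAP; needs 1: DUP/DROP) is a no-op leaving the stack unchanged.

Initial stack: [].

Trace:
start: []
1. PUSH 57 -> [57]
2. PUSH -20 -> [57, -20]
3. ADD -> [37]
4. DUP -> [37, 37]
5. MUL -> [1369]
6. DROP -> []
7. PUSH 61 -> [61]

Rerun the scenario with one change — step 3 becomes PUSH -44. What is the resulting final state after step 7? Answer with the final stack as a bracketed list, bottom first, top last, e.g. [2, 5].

[57, -20, 61]

(re-executing from step 3 with the substitution; state before step 3: [57, -20])
3. PUSH -44 -> [57, -20, -44]
4. DUP -> [57, -20, -44, -44]
5. MUL -> [57, -20, 1936]
6. DROP -> [57, -20]
7. PUSH 61 -> [57, -20, 61]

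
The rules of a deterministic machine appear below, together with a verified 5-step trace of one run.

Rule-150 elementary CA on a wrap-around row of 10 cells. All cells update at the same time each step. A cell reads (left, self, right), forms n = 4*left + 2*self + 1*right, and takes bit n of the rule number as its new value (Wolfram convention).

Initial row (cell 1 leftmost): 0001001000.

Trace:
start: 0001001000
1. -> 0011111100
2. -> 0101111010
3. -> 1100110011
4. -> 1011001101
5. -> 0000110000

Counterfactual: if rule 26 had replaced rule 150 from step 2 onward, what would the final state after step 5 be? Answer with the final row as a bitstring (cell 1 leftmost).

1001000110

(re-executing steps 2..5 under rule 26; state before step 2: 0011111100)
2. -> 0110000010
3. -> 1101000101
4. -> 0000101001
5. -> 1001000110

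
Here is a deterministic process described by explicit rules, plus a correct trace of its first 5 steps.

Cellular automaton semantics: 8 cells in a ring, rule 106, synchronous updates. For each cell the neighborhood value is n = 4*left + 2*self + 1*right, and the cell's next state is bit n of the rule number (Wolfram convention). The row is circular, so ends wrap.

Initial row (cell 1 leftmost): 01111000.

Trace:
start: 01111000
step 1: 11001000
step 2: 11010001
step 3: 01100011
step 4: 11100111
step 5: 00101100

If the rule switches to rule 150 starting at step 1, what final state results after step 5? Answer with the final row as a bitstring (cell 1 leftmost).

10110100

(re-executing steps 1..5 under rule 150; state before step 1: 01111000)
step 1: 10110100
step 2: 10000111
step 3: 01001011
step 4: 01111000
step 5: 10110100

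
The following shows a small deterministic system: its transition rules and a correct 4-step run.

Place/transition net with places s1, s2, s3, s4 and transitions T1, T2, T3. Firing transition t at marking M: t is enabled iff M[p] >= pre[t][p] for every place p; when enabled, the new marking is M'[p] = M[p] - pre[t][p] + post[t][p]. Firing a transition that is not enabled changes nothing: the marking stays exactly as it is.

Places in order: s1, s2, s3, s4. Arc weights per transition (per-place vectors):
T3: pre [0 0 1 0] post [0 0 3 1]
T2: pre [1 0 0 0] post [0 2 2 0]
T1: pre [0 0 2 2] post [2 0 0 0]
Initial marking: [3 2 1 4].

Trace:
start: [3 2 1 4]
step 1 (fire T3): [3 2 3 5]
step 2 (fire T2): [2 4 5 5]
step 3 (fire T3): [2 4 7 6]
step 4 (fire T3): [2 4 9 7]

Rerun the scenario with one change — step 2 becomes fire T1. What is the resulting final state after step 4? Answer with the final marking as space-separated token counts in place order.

(re-executing from step 2 with the substitution; state before step 2: [3 2 3 5])
step 2 (fire T1): [5 2 1 3]
step 3 (fire T3): [5 2 3 4]
step 4 (fire T3): [5 2 5 5]

5 2 5 5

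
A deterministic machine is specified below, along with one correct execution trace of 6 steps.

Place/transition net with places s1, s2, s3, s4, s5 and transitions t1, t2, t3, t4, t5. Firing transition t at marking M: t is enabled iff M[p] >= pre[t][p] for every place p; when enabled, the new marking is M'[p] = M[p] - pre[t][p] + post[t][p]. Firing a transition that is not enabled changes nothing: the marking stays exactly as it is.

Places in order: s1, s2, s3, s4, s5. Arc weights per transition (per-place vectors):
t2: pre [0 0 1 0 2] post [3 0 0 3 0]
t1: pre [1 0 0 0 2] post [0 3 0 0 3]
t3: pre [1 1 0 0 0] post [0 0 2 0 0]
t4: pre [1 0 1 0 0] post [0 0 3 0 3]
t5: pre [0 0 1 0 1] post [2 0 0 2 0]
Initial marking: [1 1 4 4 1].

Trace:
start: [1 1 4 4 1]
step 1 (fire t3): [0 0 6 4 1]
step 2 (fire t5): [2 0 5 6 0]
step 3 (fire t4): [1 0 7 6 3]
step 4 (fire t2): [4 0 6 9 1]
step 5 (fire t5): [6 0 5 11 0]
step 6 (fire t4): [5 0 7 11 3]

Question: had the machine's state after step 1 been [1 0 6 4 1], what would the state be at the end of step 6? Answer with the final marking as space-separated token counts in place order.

6 0 7 11 3

state after step 1 := [1 0 6 4 1]
step 2 (fire t5): [3 0 5 6 0]
step 3 (fire t4): [2 0 7 6 3]
step 4 (fire t2): [5 0 6 9 1]
step 5 (fire t5): [7 0 5 11 0]
step 6 (fire t4): [6 0 7 11 3]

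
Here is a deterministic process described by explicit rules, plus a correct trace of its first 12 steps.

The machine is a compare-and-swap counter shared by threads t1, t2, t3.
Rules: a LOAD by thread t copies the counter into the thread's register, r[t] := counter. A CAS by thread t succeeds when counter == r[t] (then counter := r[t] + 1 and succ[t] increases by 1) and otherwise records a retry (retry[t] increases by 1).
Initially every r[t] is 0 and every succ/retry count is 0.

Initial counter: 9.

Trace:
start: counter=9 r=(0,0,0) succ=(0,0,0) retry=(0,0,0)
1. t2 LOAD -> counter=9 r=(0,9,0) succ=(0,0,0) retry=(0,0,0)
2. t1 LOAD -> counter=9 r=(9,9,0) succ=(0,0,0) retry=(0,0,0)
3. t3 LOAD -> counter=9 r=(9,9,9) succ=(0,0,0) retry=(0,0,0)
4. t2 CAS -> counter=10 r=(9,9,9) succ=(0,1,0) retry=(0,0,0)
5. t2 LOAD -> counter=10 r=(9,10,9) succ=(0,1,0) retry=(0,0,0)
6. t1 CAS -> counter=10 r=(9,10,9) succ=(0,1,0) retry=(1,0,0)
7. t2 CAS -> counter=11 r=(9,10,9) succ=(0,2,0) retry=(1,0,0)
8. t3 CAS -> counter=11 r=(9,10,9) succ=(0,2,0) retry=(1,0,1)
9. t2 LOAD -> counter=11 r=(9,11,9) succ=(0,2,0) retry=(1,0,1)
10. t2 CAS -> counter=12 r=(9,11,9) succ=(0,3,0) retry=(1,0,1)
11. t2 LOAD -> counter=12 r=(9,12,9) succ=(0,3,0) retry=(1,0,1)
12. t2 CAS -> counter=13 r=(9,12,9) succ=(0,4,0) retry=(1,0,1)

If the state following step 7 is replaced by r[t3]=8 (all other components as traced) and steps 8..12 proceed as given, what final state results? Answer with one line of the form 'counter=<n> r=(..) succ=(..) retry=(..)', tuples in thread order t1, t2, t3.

state after step 7 := counter=11 r=(9,10,8) succ=(0,2,0) retry=(1,0,0)
8. t3 CAS -> counter=11 r=(9,10,8) succ=(0,2,0) retry=(1,0,1)
9. t2 LOAD -> counter=11 r=(9,11,8) succ=(0,2,0) retry=(1,0,1)
10. t2 CAS -> counter=12 r=(9,11,8) succ=(0,3,0) retry=(1,0,1)
11. t2 LOAD -> counter=12 r=(9,12,8) succ=(0,3,0) retry=(1,0,1)
12. t2 CAS -> counter=13 r=(9,12,8) succ=(0,4,0) retry=(1,0,1)

counter=13 r=(9,12,8) succ=(0,4,0) retry=(1,0,1)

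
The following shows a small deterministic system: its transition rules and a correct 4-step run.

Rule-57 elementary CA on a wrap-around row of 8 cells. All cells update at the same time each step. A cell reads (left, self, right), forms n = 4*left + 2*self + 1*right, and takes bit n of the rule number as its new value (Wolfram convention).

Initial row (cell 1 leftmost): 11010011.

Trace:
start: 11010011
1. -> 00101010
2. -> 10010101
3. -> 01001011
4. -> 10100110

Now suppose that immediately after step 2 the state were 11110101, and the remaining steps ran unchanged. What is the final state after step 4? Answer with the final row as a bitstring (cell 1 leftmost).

11100110

state after step 2 := 11110101
3. -> 00001011
4. -> 11100110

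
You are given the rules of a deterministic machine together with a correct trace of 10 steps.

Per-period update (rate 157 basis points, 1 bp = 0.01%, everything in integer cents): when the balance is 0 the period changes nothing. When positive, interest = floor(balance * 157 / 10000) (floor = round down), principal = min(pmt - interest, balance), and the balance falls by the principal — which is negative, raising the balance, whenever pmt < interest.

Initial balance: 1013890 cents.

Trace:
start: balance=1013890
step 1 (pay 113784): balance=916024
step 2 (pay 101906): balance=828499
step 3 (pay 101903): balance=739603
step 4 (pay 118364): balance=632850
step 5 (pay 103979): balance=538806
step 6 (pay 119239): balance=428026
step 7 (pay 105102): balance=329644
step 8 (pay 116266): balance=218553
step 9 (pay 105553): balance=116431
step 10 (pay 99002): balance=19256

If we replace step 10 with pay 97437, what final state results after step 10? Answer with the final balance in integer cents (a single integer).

(re-executing from step 10 with the substitution; state before step 10: balance=116431)
step 10 (pay 97437): balance=20821

20821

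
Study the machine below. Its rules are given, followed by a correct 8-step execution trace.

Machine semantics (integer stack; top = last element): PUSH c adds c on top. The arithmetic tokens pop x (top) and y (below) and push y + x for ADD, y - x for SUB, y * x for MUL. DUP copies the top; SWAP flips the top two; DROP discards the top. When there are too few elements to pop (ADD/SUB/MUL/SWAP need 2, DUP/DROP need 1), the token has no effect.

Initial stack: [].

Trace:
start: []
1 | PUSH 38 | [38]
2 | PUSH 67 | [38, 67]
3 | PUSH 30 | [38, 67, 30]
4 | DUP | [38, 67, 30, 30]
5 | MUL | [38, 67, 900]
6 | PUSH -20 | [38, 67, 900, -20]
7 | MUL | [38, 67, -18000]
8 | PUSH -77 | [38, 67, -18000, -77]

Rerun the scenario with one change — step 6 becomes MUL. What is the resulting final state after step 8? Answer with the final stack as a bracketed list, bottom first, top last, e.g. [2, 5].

(re-executing from step 6 with the substitution; state before step 6: [38, 67, 900])
6 | MUL | [38, 60300]
7 | MUL | [2291400]
8 | PUSH -77 | [2291400, -77]

[2291400, -77]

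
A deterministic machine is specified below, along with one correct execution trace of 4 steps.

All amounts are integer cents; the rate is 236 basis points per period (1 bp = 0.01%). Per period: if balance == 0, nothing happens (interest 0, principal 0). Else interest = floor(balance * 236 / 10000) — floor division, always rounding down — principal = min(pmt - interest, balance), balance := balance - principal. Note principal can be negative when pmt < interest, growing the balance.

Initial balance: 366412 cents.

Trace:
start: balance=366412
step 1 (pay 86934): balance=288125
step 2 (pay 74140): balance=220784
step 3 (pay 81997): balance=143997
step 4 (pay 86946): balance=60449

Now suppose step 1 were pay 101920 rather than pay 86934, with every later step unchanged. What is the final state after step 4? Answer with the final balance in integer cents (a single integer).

(re-executing from step 1 with the substitution; state before step 1: balance=366412)
step 1 (pay 101920): balance=273139
step 2 (pay 74140): balance=205445
step 3 (pay 81997): balance=128296
step 4 (pay 86946): balance=44377

44377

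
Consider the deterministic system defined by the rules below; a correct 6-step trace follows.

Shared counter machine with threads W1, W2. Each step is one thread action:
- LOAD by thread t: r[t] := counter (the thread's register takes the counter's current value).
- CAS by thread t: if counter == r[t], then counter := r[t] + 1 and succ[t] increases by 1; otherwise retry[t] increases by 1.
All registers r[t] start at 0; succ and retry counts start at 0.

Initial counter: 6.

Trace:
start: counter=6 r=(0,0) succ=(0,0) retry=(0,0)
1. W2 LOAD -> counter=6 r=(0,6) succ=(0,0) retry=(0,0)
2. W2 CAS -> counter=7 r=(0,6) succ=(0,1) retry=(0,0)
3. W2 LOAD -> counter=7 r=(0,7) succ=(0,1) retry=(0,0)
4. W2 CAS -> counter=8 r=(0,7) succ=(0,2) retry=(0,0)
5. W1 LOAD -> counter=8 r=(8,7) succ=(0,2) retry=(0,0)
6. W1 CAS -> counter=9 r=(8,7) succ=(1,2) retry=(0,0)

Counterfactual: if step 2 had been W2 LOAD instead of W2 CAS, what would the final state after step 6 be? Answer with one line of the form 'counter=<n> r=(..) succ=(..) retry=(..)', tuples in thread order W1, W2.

counter=8 r=(7,6) succ=(1,1) retry=(0,0)

(re-executing from step 2 with the substitution; state before step 2: counter=6 r=(0,6) succ=(0,0) retry=(0,0))
2. W2 LOAD -> counter=6 r=(0,6) succ=(0,0) retry=(0,0)
3. W2 LOAD -> counter=6 r=(0,6) succ=(0,0) retry=(0,0)
4. W2 CAS -> counter=7 r=(0,6) succ=(0,1) retry=(0,0)
5. W1 LOAD -> counter=7 r=(7,6) succ=(0,1) retry=(0,0)
6. W1 CAS -> counter=8 r=(7,6) succ=(1,1) retry=(0,0)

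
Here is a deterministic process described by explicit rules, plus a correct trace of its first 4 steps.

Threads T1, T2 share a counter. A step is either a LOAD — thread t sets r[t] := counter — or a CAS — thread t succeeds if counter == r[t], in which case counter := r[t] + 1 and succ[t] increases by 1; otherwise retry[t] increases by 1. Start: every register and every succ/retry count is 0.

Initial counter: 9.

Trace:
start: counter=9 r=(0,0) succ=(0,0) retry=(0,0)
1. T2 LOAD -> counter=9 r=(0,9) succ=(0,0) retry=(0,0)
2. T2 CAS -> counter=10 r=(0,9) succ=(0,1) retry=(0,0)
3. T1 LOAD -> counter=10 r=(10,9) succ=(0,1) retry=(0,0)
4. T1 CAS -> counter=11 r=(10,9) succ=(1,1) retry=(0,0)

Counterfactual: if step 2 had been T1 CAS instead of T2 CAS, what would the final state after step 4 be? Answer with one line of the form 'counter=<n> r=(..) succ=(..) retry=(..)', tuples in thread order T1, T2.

counter=10 r=(9,9) succ=(1,0) retry=(1,0)

(re-executing from step 2 with the substitution; state before step 2: counter=9 r=(0,9) succ=(0,0) retry=(0,0))
2. T1 CAS -> counter=9 r=(0,9) succ=(0,0) retry=(1,0)
3. T1 LOAD -> counter=9 r=(9,9) succ=(0,0) retry=(1,0)
4. T1 CAS -> counter=10 r=(9,9) succ=(1,0) retry=(1,0)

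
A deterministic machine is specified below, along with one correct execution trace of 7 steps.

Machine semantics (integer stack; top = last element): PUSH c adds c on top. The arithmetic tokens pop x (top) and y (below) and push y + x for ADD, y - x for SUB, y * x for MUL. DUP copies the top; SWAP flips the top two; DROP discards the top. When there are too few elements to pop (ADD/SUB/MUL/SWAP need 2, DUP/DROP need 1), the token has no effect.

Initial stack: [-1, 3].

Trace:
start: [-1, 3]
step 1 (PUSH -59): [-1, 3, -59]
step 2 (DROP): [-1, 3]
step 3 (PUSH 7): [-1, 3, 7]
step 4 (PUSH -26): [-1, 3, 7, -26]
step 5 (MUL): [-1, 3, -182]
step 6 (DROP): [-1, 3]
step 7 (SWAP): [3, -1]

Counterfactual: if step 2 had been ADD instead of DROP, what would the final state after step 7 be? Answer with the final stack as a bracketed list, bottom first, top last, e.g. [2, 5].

[-56, -1]

(re-executing from step 2 with the substitution; state before step 2: [-1, 3, -59])
step 2 (ADD): [-1, -56]
step 3 (PUSH 7): [-1, -56, 7]
step 4 (PUSH -26): [-1, -56, 7, -26]
step 5 (MUL): [-1, -56, -182]
step 6 (DROP): [-1, -56]
step 7 (SWAP): [-56, -1]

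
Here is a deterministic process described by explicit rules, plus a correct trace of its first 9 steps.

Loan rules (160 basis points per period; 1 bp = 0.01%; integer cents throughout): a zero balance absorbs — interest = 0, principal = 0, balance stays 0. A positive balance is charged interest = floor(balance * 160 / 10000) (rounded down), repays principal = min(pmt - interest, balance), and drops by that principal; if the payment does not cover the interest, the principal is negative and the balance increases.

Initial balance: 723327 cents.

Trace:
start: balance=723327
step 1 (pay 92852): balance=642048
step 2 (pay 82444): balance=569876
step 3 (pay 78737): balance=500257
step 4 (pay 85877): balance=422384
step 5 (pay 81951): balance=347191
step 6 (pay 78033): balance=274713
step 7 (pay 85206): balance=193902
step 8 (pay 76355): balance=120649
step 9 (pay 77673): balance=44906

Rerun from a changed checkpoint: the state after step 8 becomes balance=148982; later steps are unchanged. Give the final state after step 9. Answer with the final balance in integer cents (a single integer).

state after step 8 := balance=148982
step 9 (pay 77673): balance=73692

73692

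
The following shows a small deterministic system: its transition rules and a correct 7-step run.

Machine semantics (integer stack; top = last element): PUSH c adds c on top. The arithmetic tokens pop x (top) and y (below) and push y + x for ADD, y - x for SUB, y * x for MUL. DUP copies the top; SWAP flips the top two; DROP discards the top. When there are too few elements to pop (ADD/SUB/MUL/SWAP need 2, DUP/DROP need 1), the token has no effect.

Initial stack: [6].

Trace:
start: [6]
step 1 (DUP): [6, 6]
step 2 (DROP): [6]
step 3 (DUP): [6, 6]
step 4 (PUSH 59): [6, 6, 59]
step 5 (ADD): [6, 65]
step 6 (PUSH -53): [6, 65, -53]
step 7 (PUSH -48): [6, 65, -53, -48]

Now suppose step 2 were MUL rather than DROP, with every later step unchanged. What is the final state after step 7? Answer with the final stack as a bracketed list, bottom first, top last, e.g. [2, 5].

(re-executing from step 2 with the substitution; state before step 2: [6, 6])
step 2 (MUL): [36]
step 3 (DUP): [36, 36]
step 4 (PUSH 59): [36, 36, 59]
step 5 (ADD): [36, 95]
step 6 (PUSH -53): [36, 95, -53]
step 7 (PUSH -48): [36, 95, -53, -48]

[36, 95, -53, -48]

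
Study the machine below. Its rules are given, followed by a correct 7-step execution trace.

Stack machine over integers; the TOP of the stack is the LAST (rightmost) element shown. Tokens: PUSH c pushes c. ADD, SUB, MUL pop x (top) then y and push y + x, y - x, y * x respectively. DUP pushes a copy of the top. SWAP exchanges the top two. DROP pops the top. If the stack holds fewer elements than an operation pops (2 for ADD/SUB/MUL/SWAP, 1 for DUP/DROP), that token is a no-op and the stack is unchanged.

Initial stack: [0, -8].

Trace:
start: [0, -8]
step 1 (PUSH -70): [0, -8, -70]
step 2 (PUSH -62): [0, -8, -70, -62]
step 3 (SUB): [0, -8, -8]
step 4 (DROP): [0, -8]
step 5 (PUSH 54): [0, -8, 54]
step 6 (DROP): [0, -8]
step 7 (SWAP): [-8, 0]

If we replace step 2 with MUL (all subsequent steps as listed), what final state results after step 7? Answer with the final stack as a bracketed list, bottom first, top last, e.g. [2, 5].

(re-executing from step 2 with the substitution; state before step 2: [0, -8, -70])
step 2 (MUL): [0, 560]
step 3 (SUB): [-560]
step 4 (DROP): []
step 5 (PUSH 54): [54]
step 6 (DROP): []
step 7 (SWAP): []

[]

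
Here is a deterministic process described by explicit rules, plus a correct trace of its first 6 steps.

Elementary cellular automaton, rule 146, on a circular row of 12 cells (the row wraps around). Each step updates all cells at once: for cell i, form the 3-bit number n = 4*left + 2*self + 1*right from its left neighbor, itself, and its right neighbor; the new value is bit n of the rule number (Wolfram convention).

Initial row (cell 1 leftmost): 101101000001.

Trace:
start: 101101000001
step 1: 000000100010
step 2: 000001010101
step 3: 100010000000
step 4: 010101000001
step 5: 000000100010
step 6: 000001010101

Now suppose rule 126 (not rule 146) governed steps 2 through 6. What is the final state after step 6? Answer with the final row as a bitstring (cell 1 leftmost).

(re-executing steps 2..6 under rule 126; state before step 2: 000000100010)
step 2: 000001110111
step 3: 100011011101
step 4: 110111110111
step 5: 011100011100
step 6: 110110110110

110110110110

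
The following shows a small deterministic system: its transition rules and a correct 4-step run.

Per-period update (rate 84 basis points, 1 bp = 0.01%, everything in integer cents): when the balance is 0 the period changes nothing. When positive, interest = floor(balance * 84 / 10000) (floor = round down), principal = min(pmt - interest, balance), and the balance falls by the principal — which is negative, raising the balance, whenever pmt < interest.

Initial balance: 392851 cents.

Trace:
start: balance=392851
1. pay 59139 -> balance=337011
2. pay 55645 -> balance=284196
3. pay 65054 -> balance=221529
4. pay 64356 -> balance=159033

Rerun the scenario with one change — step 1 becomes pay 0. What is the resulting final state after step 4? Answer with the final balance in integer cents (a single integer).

219675

(re-executing from step 1 with the substitution; state before step 1: balance=392851)
1. pay 0 -> balance=396150
2. pay 55645 -> balance=343832
3. pay 65054 -> balance=281666
4. pay 64356 -> balance=219675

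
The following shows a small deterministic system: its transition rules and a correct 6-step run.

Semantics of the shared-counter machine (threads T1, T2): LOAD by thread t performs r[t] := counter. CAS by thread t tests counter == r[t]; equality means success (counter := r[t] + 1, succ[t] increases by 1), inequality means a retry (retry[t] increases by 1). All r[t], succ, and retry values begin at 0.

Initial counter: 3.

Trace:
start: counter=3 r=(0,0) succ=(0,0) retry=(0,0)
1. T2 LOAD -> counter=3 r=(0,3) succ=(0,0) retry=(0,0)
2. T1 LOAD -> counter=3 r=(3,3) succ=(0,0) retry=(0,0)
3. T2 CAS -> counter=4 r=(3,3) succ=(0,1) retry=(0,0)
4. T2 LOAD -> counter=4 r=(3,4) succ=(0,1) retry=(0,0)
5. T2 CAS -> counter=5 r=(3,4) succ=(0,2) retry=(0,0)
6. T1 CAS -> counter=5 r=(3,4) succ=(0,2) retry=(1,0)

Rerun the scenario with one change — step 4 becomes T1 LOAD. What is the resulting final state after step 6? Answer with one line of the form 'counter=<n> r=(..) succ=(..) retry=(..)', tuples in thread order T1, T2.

counter=5 r=(4,3) succ=(1,1) retry=(0,1)

(re-executing from step 4 with the substitution; state before step 4: counter=4 r=(3,3) succ=(0,1) retry=(0,0))
4. T1 LOAD -> counter=4 r=(4,3) succ=(0,1) retry=(0,0)
5. T2 CAS -> counter=4 r=(4,3) succ=(0,1) retry=(0,1)
6. T1 CAS -> counter=5 r=(4,3) succ=(1,1) retry=(0,1)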